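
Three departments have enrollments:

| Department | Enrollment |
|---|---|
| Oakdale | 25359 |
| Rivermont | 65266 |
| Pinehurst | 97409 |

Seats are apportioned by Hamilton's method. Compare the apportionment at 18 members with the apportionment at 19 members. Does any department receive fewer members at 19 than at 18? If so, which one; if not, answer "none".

At 18 seats: Oakdale 3, Rivermont 6, Pinehurst 9.
At 19 seats: Oakdale 2, Rivermont 7, Pinehurst 10.
Oakdale drops from 3 to 2.

Oakdale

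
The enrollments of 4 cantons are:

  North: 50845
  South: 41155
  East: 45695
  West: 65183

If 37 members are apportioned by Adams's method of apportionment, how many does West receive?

12

Standard divisor 202878/37 ≈ 5483.189; standard quotas: North 9.273, South 7.506, East 8.334, West 11.888.
Rounding up gives 10, 8, 9, 12 = 39 seats, so the divisor must be adjusted.
With modified divisor 5800: modified quotas North 8.766, South 7.096, East 7.878, West 11.238.
Rounding up: North 9, South 8, East 8, West 12 (total 37).
West receives 12.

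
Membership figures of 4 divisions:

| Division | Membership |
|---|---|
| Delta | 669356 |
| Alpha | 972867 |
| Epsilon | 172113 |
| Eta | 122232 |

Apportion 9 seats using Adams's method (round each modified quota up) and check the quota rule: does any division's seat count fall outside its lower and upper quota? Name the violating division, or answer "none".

Standard quotas: Delta 3.111, Alpha 4.521, Epsilon 0.800, Eta 0.568.
Adams allocation: Delta 3, Alpha 4, Epsilon 1, Eta 1.
Every allocation lies between the lower and upper quota.

none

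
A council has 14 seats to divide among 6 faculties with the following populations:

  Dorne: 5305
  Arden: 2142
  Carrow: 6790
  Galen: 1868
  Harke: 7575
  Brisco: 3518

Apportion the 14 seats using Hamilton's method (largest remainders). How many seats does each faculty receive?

Dorne 3; Arden 1; Carrow 3; Galen 1; Harke 4; Brisco 2

Total 27198; standard divisor 27198/14 ≈ 1942.714.
Standard quotas: Dorne 2.7307, Arden 1.1026, Carrow 3.4951, Galen 0.9615, Harke 3.8992, Brisco 1.8109.
Lower quotas: Dorne 2, Arden 1, Carrow 3, Galen 0, Harke 3, Brisco 1 (sum 10, leaving 4 seats).
Remainders in descending order: Galen 0.9615, Harke 0.8992, Brisco 0.8109, Dorne 0.7307, Carrow 0.4951, Arden 0.1026.
Largest remainders: Galen, Harke, Brisco, Dorne receive the extra seats.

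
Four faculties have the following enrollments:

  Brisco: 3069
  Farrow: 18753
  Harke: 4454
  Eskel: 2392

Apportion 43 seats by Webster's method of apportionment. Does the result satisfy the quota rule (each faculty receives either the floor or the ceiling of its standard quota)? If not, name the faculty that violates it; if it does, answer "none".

Standard quotas: Brisco 4.603, Farrow 28.128, Harke 6.681, Eskel 3.588.
Webster allocation: Brisco 5, Farrow 27, Harke 7, Eskel 4.
Farrow has quota 28.128 (lower 28, upper 29) but receives 27 — outside the quota interval.

Farrow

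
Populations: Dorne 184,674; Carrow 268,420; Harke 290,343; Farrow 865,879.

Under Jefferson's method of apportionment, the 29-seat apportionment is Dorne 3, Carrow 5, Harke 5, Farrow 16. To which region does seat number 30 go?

Farrow

Priority for the next seat is population ÷ (current seats + 1).
Priorities: Dorne 46168.500, Carrow 44736.667, Harke 48390.500, Farrow 50934.059.
Highest priority: Farrow.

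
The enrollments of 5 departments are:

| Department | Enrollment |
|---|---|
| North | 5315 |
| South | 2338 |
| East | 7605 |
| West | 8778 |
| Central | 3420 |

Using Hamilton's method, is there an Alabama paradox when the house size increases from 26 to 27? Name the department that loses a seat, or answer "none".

At 26 seats: North 5, South 2, East 7, West 9, Central 3.
At 27 seats: North 5, South 2, East 8, West 9, Central 3.
No department's allocation decreased.

none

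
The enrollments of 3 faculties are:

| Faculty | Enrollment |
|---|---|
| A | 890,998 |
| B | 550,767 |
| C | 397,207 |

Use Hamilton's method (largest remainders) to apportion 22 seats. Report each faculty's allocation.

A: 11; B: 6; C: 5

Standard divisor: 1838972 ÷ 22 ≈ 83589.636.
Standard quotas: A 10.6592, B 6.5889, C 4.7519.
Lower quotas: A 10, B 6, C 4 (sum 20, leaving 2 seats).
Remainders in descending order: C 0.7519, A 0.6592, B 0.5889.
Largest remainders: C, A receive the extra seats.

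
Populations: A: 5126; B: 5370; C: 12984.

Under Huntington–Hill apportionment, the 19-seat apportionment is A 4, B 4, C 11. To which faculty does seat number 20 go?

B

Priority for the next seat is population ÷ (√(s·(s+1))).
Priorities: A 1146.208, B 1200.769, C 1130.112.
Highest priority: B.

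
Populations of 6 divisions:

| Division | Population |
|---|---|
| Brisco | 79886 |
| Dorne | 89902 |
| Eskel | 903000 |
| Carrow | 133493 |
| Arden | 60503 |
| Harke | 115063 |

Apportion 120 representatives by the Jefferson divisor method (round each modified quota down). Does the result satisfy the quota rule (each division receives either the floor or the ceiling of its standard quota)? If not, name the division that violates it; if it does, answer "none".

Eskel

Standard quotas: Brisco 6.937, Dorne 7.807, Eskel 78.417, Carrow 11.593, Arden 5.254, Harke 9.992.
Jefferson allocation: Brisco 7, Dorne 7, Eskel 80, Carrow 11, Arden 5, Harke 10.
Eskel has quota 78.417 (lower 78, upper 79) but receives 80 — outside the quota interval.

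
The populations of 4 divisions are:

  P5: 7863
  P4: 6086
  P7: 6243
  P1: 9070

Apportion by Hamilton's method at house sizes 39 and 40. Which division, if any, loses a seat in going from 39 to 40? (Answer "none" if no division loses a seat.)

At 39 seats: P5 11, P4 8, P7 8, P1 12.
At 40 seats: P5 11, P4 8, P7 9, P1 12.
No division's allocation decreased.

none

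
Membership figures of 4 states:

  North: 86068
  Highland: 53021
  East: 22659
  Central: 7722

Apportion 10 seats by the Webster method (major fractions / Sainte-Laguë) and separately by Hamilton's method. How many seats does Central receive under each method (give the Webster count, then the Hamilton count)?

0 and 1

Webster: North 6, Highland 3, East 1, Central 0.
Hamilton: North 5, Highland 3, East 1, Central 1.
Central gets 0 under Webster and 1 under Hamilton.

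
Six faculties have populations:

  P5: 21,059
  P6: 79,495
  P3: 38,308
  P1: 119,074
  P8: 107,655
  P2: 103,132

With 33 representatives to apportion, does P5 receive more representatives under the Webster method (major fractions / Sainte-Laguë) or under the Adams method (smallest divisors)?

Adams

Webster: P5 1, P6 6, P3 3, P1 8, P8 8, P2 7.
Adams: P5 2, P6 6, P3 3, P1 8, P8 7, P2 7.
P5 gets 1 under Webster and 2 under Adams.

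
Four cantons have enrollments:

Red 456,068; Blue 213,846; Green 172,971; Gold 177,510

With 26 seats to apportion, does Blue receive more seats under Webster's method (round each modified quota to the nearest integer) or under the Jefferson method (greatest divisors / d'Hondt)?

Jefferson

Webster: Red 12, Blue 5, Green 4, Gold 5.
Jefferson: Red 12, Blue 6, Green 4, Gold 4.
Blue gets 5 under Webster and 6 under Jefferson.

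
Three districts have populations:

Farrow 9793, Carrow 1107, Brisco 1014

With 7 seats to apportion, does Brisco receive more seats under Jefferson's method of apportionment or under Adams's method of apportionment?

Jefferson: Farrow 7, Carrow 0, Brisco 0.
Adams: Farrow 5, Carrow 1, Brisco 1.
Brisco gets 0 under Jefferson and 1 under Adams.

Adams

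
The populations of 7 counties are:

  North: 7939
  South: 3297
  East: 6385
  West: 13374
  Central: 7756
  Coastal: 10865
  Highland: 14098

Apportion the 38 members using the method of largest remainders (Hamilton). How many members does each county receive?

North: 5; South: 2; East: 4; West: 8; Central: 5; Coastal: 6; Highland: 8

Standard divisor: 63714 ÷ 38 ≈ 1676.684.
Standard quotas: North 4.7349, South 1.9664, East 3.8081, West 7.9765, Central 4.6258, Coastal 6.4801, Highland 8.4083.
Lower quotas: North 4, South 1, East 3, West 7, Central 4, Coastal 6, Highland 8 (sum 33, leaving 5 seats).
Remainders in descending order: West 0.9765, South 0.9664, East 0.8081, North 0.7349, Central 0.6258, Coastal 0.4801, Highland 0.4083.
Largest remainders: West, South, East, North, Central receive the extra seats.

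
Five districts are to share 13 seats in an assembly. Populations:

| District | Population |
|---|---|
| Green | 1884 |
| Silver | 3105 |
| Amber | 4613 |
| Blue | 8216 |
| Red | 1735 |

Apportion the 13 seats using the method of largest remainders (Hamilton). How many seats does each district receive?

Total 19553; standard divisor 19553/13 ≈ 1504.077.
Standard quotas: Green 1.2526, Silver 2.0644, Amber 3.0670, Blue 5.4625, Red 1.1535.
Lower quotas: Green 1, Silver 2, Amber 3, Blue 5, Red 1 (sum 12, leaving 1 seat).
Remainders in descending order: Blue 0.4625, Green 0.2526, Red 0.1535, Amber 0.0670, Silver 0.0644.
The surplus seat goes to Blue.

Green 1, Silver 2, Amber 3, Blue 6, Red 1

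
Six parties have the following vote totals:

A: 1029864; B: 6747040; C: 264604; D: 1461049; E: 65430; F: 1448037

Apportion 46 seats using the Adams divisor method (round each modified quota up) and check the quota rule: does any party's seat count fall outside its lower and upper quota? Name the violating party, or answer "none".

B

Standard quotas: A 4.300, B 28.174, C 1.105, D 6.101, E 0.273, F 6.047.
Adams allocation: A 4, B 27, C 2, D 6, E 1, F 6.
B has quota 28.174 (lower 28, upper 29) but receives 27 — outside the quota interval.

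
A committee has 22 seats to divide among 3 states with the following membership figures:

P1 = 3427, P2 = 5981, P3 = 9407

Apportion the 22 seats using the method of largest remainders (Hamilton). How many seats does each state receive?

Total 18815; standard divisor 18815/22 ≈ 855.227.
Standard quotas: P1 4.0071, P2 6.9935, P3 10.9994.
Lower quotas: P1 4, P2 6, P3 10 (sum 20, leaving 2 seats).
Remainders in descending order: P3 0.9994, P2 0.9935, P1 0.0071.
Largest remainders: P3, P2 receive the extra seats.

P1: 4, P2: 7, P3: 11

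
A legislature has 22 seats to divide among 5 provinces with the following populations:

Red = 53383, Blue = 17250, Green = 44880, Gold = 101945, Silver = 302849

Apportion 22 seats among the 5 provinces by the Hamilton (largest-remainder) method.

Red: 2; Blue: 1; Green: 2; Gold: 4; Silver: 13

The standard divisor is 520307/22 ≈ 23650.318.
Standard quotas: Red 2.2572, Blue 0.7294, Green 1.8976, Gold 4.3105, Silver 12.8053.
Lower quotas: Red 2, Blue 0, Green 1, Gold 4, Silver 12 (sum 19, leaving 3 seats).
Remainders in descending order: Green 0.8976, Silver 0.8053, Blue 0.7294, Gold 0.3105, Red 0.2572.
Largest remainders: Green, Silver, Blue receive the extra seats.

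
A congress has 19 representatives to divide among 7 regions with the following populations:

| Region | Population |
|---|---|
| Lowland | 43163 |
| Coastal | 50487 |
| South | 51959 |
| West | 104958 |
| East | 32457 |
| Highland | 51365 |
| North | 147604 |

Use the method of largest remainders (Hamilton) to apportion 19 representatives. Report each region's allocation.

The standard divisor is 481993/19 ≈ 25368.053.
Standard quotas: Lowland 1.7015, Coastal 1.9902, South 2.0482, West 4.1374, East 1.2794, Highland 2.0248, North 5.8185.
Lower quotas: Lowland 1, Coastal 1, South 2, West 4, East 1, Highland 2, North 5 (sum 16, leaving 3 seats).
Remainders in descending order: Coastal 0.9902, North 0.8185, Lowland 0.7015, East 0.2794, West 0.1374, South 0.0482, Highland 0.0248.
The surplus seats go to Coastal, North, Lowland.

Lowland 2, Coastal 2, South 2, West 4, East 1, Highland 2, North 6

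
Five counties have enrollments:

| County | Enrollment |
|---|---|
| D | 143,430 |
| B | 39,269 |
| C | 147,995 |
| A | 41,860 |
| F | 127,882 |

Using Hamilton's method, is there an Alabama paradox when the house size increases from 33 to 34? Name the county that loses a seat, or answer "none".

At 33 seats: D 9, B 3, C 10, A 3, F 8.
At 34 seats: D 10, B 2, C 10, A 3, F 9.
B drops from 3 to 2.

B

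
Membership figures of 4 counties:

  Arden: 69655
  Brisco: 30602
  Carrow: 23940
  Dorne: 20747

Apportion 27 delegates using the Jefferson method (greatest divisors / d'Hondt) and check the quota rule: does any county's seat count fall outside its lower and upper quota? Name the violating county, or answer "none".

none

Standard quotas: Arden 12.975, Brisco 5.701, Carrow 4.460, Dorne 3.865.
Jefferson allocation: Arden 13, Brisco 6, Carrow 4, Dorne 4.
Every allocation lies between the lower and upper quota.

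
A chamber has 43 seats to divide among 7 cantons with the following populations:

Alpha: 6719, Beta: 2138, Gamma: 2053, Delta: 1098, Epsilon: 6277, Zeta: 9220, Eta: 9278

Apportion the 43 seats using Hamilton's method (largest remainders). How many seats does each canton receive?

Alpha: 8, Beta: 3, Gamma: 2, Delta: 1, Epsilon: 7, Zeta: 11, Eta: 11

The standard divisor is 36783/43 ≈ 855.419.
Standard quotas: Alpha 7.8546, Beta 2.4994, Gamma 2.4000, Delta 1.2836, Epsilon 7.3379, Zeta 10.7783, Eta 10.8462.
Lower quotas: Alpha 7, Beta 2, Gamma 2, Delta 1, Epsilon 7, Zeta 10, Eta 10 (sum 39, leaving 4 seats).
Remainders in descending order: Alpha 0.8546, Eta 0.8462, Zeta 0.7783, Beta 0.4994, Gamma 0.4000, Epsilon 0.3379, Delta 0.2836.
Largest remainders: Alpha, Eta, Zeta, Beta receive the extra seats.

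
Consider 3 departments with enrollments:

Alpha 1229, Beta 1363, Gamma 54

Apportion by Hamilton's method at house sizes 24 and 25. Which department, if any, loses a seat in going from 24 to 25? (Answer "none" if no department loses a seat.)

Gamma

At 24 seats: Alpha 11, Beta 12, Gamma 1.
At 25 seats: Alpha 12, Beta 13, Gamma 0.
Gamma drops from 1 to 0.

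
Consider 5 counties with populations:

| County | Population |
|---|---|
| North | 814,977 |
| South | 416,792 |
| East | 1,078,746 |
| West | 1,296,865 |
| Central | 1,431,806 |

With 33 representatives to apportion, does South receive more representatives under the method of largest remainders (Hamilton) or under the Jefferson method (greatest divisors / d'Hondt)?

Hamilton

Hamilton: North 5, South 3, East 7, West 9, Central 9.
Jefferson: North 5, South 2, East 7, West 9, Central 10.
South gets 3 under Hamilton and 2 under Jefferson.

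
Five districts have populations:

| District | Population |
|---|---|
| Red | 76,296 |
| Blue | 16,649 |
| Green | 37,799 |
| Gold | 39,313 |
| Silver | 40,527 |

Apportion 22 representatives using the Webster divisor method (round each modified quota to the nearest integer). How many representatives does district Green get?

4

Standard divisor 210584/22 ≈ 9572; standard quotas: Red 7.971, Blue 1.739, Green 3.949, Gold 4.107, Silver 4.234.
Rounding to the nearest integer gives Red 8, Blue 2, Green 4, Gold 4, Silver 4 — total 22, matching the house size, so no adjustment is needed.
Green receives 4.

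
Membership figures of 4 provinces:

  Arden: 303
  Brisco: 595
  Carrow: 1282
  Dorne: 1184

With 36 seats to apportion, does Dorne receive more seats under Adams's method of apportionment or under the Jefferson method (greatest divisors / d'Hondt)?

Jefferson

Adams: Arden 4, Brisco 7, Carrow 13, Dorne 12.
Jefferson: Arden 3, Brisco 6, Carrow 14, Dorne 13.
Dorne gets 12 under Adams and 13 under Jefferson.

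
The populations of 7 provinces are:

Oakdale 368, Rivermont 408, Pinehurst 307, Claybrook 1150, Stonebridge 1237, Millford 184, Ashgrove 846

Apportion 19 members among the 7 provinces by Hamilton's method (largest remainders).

Oakdale: 1; Rivermont: 2; Pinehurst: 1; Claybrook: 5; Stonebridge: 5; Millford: 1; Ashgrove: 4

Standard divisor: 4500 ÷ 19 ≈ 236.842.
Standard quotas: Oakdale 1.554, Rivermont 1.723, Pinehurst 1.296, Claybrook 4.856, Stonebridge 5.223, Millford 0.777, Ashgrove 3.572.
Lower quotas: Oakdale 1, Rivermont 1, Pinehurst 1, Claybrook 4, Stonebridge 5, Millford 0, Ashgrove 3 (sum 15, leaving 4 seats).
Remainders in descending order: Claybrook 0.856, Millford 0.777, Rivermont 0.723, Ashgrove 0.572, Oakdale 0.554, Pinehurst 0.296, Stonebridge 0.223.
Largest remainders: Claybrook, Millford, Rivermont, Ashgrove receive the extra seats.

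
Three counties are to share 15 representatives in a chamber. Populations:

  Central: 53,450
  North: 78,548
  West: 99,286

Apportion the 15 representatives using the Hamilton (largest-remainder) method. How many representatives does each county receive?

Central: 4, North: 5, West: 6

Standard divisor: 231284 ÷ 15 ≈ 15418.933.
Standard quotas: Central 3.4665, North 5.0943, West 6.4392.
Lower quotas: Central 3, North 5, West 6 (sum 14, leaving 1 seat).
Remainders in descending order: Central 0.4665, West 0.4392, North 0.0943.
The surplus seat goes to Central.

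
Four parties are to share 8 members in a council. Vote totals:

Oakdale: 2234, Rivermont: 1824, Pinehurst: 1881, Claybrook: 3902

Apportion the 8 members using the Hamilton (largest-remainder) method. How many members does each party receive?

Oakdale 2, Rivermont 1, Pinehurst 2, Claybrook 3

Standard divisor: 9841 ÷ 8 ≈ 1230.125.
Standard quotas: Oakdale 1.816, Rivermont 1.483, Pinehurst 1.529, Claybrook 3.172.
Lower quotas: Oakdale 1, Rivermont 1, Pinehurst 1, Claybrook 3 (sum 6, leaving 2 seats).
Remainders in descending order: Oakdale 0.816, Pinehurst 0.529, Rivermont 0.483, Claybrook 0.172.
Largest remainders: Oakdale, Pinehurst receive the extra seats.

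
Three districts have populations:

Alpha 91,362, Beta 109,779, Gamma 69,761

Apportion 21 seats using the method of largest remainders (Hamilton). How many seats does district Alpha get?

7

Standard divisor: 270902 ÷ 21 ≈ 12900.095.
Standard quotas: Alpha 7.0823, Beta 8.5099, Gamma 5.4078.
Lower quotas: Alpha 7, Beta 8, Gamma 5 (sum 20, leaving 1 seat).
Remainders in descending order: Beta 0.5099, Gamma 0.4078, Alpha 0.0823.
The surplus seat goes to Beta.
Alpha receives 7.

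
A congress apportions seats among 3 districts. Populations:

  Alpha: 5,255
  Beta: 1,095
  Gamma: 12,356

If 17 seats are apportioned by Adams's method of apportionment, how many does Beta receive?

1

Standard divisor 18706/17 ≈ 1100.353; standard quotas: Alpha 4.776, Beta 0.995, Gamma 11.229.
Rounding up gives 5, 1, 12 = 18 seats, so the divisor must be adjusted.
With modified divisor 1200: modified quotas Alpha 4.379, Beta 0.912, Gamma 10.297.
Rounding up: Alpha 5, Beta 1, Gamma 11 (total 17).
Beta receives 1.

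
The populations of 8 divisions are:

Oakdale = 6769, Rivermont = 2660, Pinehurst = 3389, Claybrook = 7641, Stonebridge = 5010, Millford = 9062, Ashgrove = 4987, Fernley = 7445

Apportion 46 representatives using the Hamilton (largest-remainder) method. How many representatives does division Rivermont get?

The standard divisor is 46963/46 ≈ 1020.935.
Standard quotas: Oakdale 6.6302, Rivermont 2.6055, Pinehurst 3.3195, Claybrook 7.4843, Stonebridge 4.9073, Millford 8.8762, Ashgrove 4.8847, Fernley 7.2923.
Lower quotas: Oakdale 6, Rivermont 2, Pinehurst 3, Claybrook 7, Stonebridge 4, Millford 8, Ashgrove 4, Fernley 7 (sum 41, leaving 5 seats).
Remainders in descending order: Stonebridge 0.9073, Ashgrove 0.8847, Millford 0.8762, Oakdale 0.6302, Rivermont 0.6055, Claybrook 0.4843, Pinehurst 0.3195, Fernley 0.2923.
The surplus seats go to Stonebridge, Ashgrove, Millford, Oakdale, Rivermont.
Rivermont receives 3.

3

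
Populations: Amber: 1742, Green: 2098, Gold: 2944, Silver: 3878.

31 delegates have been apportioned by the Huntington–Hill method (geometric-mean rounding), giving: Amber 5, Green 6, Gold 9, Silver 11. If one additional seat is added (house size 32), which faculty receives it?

Priority for the next seat is population ÷ (√(s·(s+1))).
Priorities: Amber 318.044, Green 323.728, Gold 310.325, Silver 337.537.
Highest priority: Silver.

Silver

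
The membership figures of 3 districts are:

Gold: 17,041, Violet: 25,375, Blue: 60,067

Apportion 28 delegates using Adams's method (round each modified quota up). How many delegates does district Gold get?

Standard divisor 102483/28 ≈ 3660.107; standard quotas: Gold 4.656, Violet 6.933, Blue 16.411.
Rounding up gives 5, 7, 17 = 29 seats, so the divisor must be adjusted.
With modified divisor 3900: modified quotas Gold 4.369, Violet 6.506, Blue 15.402.
Rounding up: Gold 5, Violet 7, Blue 16 (total 28).
Gold receives 5.

5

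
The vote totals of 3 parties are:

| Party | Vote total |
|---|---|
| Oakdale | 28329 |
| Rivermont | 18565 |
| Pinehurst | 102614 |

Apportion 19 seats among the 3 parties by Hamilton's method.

Oakdale=4, Rivermont=2, Pinehurst=13

The standard divisor is 149508/19 ≈ 7868.842.
Standard quotas: Oakdale 3.6001, Rivermont 2.3593, Pinehurst 13.0405.
Lower quotas: Oakdale 3, Rivermont 2, Pinehurst 13 (sum 18, leaving 1 seat).
Remainders in descending order: Oakdale 0.6001, Rivermont 0.3593, Pinehurst 0.0405.
Largest remainder: Oakdale receives the extra seat.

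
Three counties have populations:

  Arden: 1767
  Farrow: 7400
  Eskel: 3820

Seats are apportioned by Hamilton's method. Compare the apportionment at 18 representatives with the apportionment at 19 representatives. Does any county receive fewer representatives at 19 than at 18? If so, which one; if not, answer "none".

At 18 seats: Arden 3, Farrow 10, Eskel 5.
At 19 seats: Arden 2, Farrow 11, Eskel 6.
Arden drops from 3 to 2.

Arden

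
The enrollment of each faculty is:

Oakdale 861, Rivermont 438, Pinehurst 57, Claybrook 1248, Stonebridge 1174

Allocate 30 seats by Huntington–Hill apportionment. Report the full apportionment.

Oakdale 7, Rivermont 3, Pinehurst 1, Claybrook 10, Stonebridge 9

With divisor 129: modified quotas Oakdale 6.674, Rivermont 3.395, Pinehurst 0.442, Claybrook 9.674, Stonebridge 9.101.
Geometric-mean thresholds: Oakdale √(6·7)=6.481, Rivermont √(3·4)=3.464, Pinehurst (min 1), Claybrook √(9·10)=9.487, Stonebridge √(9·10)=9.487.
Each quota rounded against its threshold gives Oakdale 7, Rivermont 3, Pinehurst 1, Claybrook 10, Stonebridge 9 (total 30).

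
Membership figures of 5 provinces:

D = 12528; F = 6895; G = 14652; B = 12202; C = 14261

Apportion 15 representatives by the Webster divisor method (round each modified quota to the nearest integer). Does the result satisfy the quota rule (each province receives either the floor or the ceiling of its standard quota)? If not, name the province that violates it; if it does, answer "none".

Standard quotas: D 3.104, F 1.708, G 3.630, B 3.023, C 3.534.
Webster allocation: D 3, F 2, G 4, B 3, C 3.
Every allocation lies between the lower and upper quota.

none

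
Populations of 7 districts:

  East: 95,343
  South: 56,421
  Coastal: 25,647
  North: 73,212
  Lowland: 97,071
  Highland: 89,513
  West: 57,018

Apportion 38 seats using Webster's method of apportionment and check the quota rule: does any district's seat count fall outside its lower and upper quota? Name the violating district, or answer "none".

Standard quotas: East 7.331, South 4.338, Coastal 1.972, North 5.629, Lowland 7.464, Highland 6.882, West 4.384.
Webster allocation: East 7, South 4, Coastal 2, North 6, Lowland 8, Highland 7, West 4.
Every allocation lies between the lower and upper quota.

none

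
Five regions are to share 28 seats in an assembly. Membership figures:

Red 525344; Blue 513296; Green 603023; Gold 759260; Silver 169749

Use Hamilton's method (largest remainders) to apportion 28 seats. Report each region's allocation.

Red 6, Blue 6, Green 6, Gold 8, Silver 2

Standard divisor: 2570672 ÷ 28 ≈ 91809.714.
Standard quotas: Red 5.7221, Blue 5.5909, Green 6.5682, Gold 8.2699, Silver 1.8489.
Lower quotas: Red 5, Blue 5, Green 6, Gold 8, Silver 1 (sum 25, leaving 3 seats).
Remainders in descending order: Silver 0.8489, Red 0.7221, Blue 0.5909, Green 0.5682, Gold 0.2699.
Largest remainders: Silver, Red, Blue receive the extra seats.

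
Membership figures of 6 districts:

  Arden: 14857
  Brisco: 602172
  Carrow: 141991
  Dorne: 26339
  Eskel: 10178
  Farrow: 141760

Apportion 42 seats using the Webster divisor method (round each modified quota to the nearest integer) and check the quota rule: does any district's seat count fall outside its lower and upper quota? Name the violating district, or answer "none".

Standard quotas: Arden 0.666, Brisco 26.983, Carrow 6.363, Dorne 1.180, Eskel 0.456, Farrow 6.352.
Webster allocation: Arden 1, Brisco 28, Carrow 6, Dorne 1, Eskel 0, Farrow 6.
Brisco has quota 26.983 (lower 26, upper 27) but receives 28 — outside the quota interval.

Brisco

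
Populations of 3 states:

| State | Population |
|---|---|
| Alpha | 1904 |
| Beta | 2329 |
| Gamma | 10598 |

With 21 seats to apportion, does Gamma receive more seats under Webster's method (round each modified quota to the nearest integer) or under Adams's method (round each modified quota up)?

Webster: Alpha 3, Beta 3, Gamma 15.
Adams: Alpha 3, Beta 4, Gamma 14.
Gamma gets 15 under Webster and 14 under Adams.

Webster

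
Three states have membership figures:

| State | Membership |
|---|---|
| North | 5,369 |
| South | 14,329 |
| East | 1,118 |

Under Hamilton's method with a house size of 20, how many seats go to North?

The standard divisor is 20816/20 ≈ 1040.8.
Standard quotas: North 5.1585, South 13.7673, East 1.0742.
Lower quotas: North 5, South 13, East 1 (sum 19, leaving 1 seat).
Remainders in descending order: South 0.7673, North 0.1585, East 0.0742.
Largest remainder: South receives the extra seat.
North receives 5.

5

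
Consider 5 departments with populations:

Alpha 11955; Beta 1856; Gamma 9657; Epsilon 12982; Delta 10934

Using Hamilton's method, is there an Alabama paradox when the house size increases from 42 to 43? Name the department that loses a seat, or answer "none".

Beta

At 42 seats: Alpha 11, Beta 2, Gamma 8, Epsilon 11, Delta 10.
At 43 seats: Alpha 11, Beta 1, Gamma 9, Epsilon 12, Delta 10.
Beta drops from 2 to 1.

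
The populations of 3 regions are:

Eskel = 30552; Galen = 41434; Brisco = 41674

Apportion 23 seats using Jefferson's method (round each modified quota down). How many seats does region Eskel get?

Standard divisor 113660/23 ≈ 4941.739; standard quotas: Eskel 6.182, Galen 8.384, Brisco 8.433.
Rounding down gives 6, 8, 8 = 22 seats, so the divisor must be adjusted.
With modified divisor 4620: modified quotas Eskel 6.613, Galen 8.968, Brisco 9.020.
Rounding down: Eskel 6, Galen 8, Brisco 9 (total 23).
Eskel receives 6.

6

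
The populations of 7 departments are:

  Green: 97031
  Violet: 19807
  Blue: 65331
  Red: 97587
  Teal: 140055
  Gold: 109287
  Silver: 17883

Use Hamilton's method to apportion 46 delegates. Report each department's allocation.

Standard divisor: 546981 ÷ 46 ≈ 11890.891.
Standard quotas: Green 8.1601, Violet 1.6657, Blue 5.4942, Red 8.2069, Teal 11.7783, Gold 9.1908, Silver 1.5039.
Lower quotas: Green 8, Violet 1, Blue 5, Red 8, Teal 11, Gold 9, Silver 1 (sum 43, leaving 3 seats).
Remainders in descending order: Teal 0.7783, Violet 0.6657, Silver 0.5039, Blue 0.4942, Red 0.2069, Gold 0.1908, Green 0.1601.
Largest remainders: Teal, Violet, Silver receive the extra seats.

Green: 8, Violet: 2, Blue: 5, Red: 8, Teal: 12, Gold: 9, Silver: 2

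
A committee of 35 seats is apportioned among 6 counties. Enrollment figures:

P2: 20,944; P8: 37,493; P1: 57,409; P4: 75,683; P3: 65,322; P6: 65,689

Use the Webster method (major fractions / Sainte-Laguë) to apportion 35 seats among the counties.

P2: 2, P8: 4, P1: 6, P4: 9, P3: 7, P6: 7

Standard divisor 322540/35 ≈ 9215.429; standard quotas: P2 2.273, P8 4.069, P1 6.230, P4 8.213, P3 7.088, P6 7.128.
Rounding to the nearest integer gives 2, 4, 6, 8, 7, 7 = 34 seats, so the divisor must be adjusted.
With modified divisor 8870: modified quotas P2 2.361, P8 4.227, P1 6.472, P4 8.532, P3 7.364, P6 7.406.
Rounding to the nearest integer: P2 2, P8 4, P1 6, P4 9, P3 7, P6 7 (total 35).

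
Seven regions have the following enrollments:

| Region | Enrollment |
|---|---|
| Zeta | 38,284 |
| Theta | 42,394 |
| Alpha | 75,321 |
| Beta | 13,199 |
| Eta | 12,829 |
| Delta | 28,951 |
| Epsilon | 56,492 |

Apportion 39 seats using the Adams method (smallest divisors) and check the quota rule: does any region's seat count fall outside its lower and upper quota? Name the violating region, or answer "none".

Standard quotas: Zeta 5.582, Theta 6.182, Alpha 10.983, Beta 1.925, Eta 1.871, Delta 4.221, Epsilon 8.237.
Adams allocation: Zeta 6, Theta 6, Alpha 11, Beta 2, Eta 2, Delta 4, Epsilon 8.
Every allocation lies between the lower and upper quota.

none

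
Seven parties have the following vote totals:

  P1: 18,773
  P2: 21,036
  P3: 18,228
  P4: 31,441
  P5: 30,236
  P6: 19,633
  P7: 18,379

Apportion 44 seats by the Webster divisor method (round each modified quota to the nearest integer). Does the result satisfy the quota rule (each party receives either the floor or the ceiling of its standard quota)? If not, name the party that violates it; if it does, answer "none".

none

Standard quotas: P1 5.237, P2 5.868, P3 5.085, P4 8.771, P5 8.435, P6 5.477, P7 5.127.
Webster allocation: P1 5, P2 6, P3 5, P4 9, P5 8, P6 6, P7 5.
Every allocation lies between the lower and upper quota.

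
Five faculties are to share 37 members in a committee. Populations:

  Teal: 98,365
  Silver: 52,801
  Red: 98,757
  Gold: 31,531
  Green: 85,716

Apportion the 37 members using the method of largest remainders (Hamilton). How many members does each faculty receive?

Teal: 10; Silver: 5; Red: 10; Gold: 3; Green: 9

The standard divisor is 367170/37 ≈ 9923.514.
Standard quotas: Teal 9.9123, Silver 5.3208, Red 9.9518, Gold 3.1774, Green 8.6377.
Lower quotas: Teal 9, Silver 5, Red 9, Gold 3, Green 8 (sum 34, leaving 3 seats).
Remainders in descending order: Red 0.9518, Teal 0.9123, Green 0.6377, Silver 0.3208, Gold 0.1774.
Largest remainders: Red, Teal, Green receive the extra seats.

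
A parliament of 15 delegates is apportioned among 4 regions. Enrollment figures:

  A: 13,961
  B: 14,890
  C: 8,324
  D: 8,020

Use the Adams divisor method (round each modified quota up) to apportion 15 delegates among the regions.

A: 4; B: 5; C: 3; D: 3

Standard divisor 45195/15 ≈ 3013; standard quotas: A 4.634, B 4.942, C 2.763, D 2.662.
Rounding up gives 5, 5, 3, 3 = 16 seats, so the divisor must be adjusted.
With modified divisor 3600: modified quotas A 3.878, B 4.136, C 2.312, D 2.228.
Rounding up: A 4, B 5, C 3, D 3 (total 15).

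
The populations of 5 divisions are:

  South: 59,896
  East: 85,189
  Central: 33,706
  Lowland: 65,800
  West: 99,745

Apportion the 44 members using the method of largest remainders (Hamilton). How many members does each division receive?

South 8, East 11, Central 4, Lowland 8, West 13

Total 344336; standard divisor 344336/44 ≈ 7825.818.
Standard quotas: South 7.6536, East 10.8856, Central 4.3070, Lowland 8.4081, West 12.7456.
Lower quotas: South 7, East 10, Central 4, Lowland 8, West 12 (sum 41, leaving 3 seats).
Remainders in descending order: East 0.8856, West 0.7456, South 0.6536, Lowland 0.4081, Central 0.3070.
The surplus seats go to East, West, South.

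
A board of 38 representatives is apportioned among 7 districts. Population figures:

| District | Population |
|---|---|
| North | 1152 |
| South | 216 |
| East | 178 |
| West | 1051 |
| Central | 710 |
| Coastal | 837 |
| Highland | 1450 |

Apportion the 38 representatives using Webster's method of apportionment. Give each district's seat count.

Standard divisor 5594/38 ≈ 147.211; standard quotas: North 7.826, South 1.467, East 1.209, West 7.139, Central 4.823, Coastal 5.686, Highland 9.850.
Rounding to the nearest integer gives North 8, South 1, East 1, West 7, Central 5, Coastal 6, Highland 10 — total 38, matching the house size, so no adjustment is needed.

North 8, South 1, East 1, West 7, Central 5, Coastal 6, Highland 10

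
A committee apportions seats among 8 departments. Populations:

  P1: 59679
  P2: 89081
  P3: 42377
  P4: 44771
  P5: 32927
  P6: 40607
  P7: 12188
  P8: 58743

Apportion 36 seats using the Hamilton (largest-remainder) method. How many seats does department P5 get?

The standard divisor is 380373/36 ≈ 10565.917.
Standard quotas: P1 5.6483, P2 8.4310, P3 4.0107, P4 4.2373, P5 3.1163, P6 3.8432, P7 1.1535, P8 5.5597.
Lower quotas: P1 5, P2 8, P3 4, P4 4, P5 3, P6 3, P7 1, P8 5 (sum 33, leaving 3 seats).
Remainders in descending order: P6 0.8432, P1 0.6483, P8 0.5597, P2 0.4310, P4 0.2373, P7 0.1535, P5 0.1163, P3 0.0107.
The surplus seats go to P6, P1, P8.
P5 receives 3.

3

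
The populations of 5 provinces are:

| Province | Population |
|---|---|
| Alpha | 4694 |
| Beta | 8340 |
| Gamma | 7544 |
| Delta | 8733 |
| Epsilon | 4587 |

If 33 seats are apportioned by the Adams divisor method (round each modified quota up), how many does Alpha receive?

5

Standard divisor 33898/33 ≈ 1027.212; standard quotas: Alpha 4.570, Beta 8.119, Gamma 7.344, Delta 8.502, Epsilon 4.465.
Rounding up gives 5, 9, 8, 9, 5 = 36 seats, so the divisor must be adjusted.
With modified divisor 1100: modified quotas Alpha 4.267, Beta 7.582, Gamma 6.858, Delta 7.939, Epsilon 4.170.
Rounding up: Alpha 5, Beta 8, Gamma 7, Delta 8, Epsilon 5 (total 33).
Alpha receives 5.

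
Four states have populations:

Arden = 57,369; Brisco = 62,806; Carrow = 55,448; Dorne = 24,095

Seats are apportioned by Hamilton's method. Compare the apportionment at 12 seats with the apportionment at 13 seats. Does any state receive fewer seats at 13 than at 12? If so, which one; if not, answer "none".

Dorne

At 12 seats: Arden 3, Brisco 4, Carrow 3, Dorne 2.
At 13 seats: Arden 4, Brisco 4, Carrow 4, Dorne 1.
Dorne drops from 2 to 1.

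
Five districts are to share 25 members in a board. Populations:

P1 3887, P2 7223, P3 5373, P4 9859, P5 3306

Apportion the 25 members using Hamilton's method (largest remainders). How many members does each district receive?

Total 29648; standard divisor 29648/25 ≈ 1185.92.
Standard quotas: P1 3.2776, P2 6.0906, P3 4.5307, P4 8.3134, P5 2.7877.
Lower quotas: P1 3, P2 6, P3 4, P4 8, P5 2 (sum 23, leaving 2 seats).
Remainders in descending order: P5 0.7877, P3 0.5307, P4 0.3134, P1 0.2776, P2 0.0906.
Largest remainders: P5, P3 receive the extra seats.

P1: 3, P2: 6, P3: 5, P4: 8, P5: 3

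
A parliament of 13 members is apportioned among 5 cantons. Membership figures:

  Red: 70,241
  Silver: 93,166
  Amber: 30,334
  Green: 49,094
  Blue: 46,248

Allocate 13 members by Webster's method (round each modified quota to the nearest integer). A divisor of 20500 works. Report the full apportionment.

Red 3, Silver 5, Amber 1, Green 2, Blue 2

With modified divisor 20500: modified quotas Red 3.426, Silver 4.545, Amber 1.480, Green 2.395, Blue 2.256.
Rounding to the nearest integer: Red 3, Silver 5, Amber 1, Green 2, Blue 2 (total 13).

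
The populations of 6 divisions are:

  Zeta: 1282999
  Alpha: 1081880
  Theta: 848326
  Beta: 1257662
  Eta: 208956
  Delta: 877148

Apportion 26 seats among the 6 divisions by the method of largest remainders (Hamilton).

Zeta: 6, Alpha: 5, Theta: 4, Beta: 6, Eta: 1, Delta: 4

Total 5556971; standard divisor 5556971/26 ≈ 213729.654.
Standard quotas: Zeta 6.0029, Alpha 5.0619, Theta 3.9692, Beta 5.8844, Eta 0.9777, Delta 4.1040.
Lower quotas: Zeta 6, Alpha 5, Theta 3, Beta 5, Eta 0, Delta 4 (sum 23, leaving 3 seats).
Remainders in descending order: Eta 0.9777, Theta 0.9692, Beta 0.8844, Delta 0.1040, Alpha 0.0619, Zeta 0.0029.
The surplus seats go to Eta, Theta, Beta.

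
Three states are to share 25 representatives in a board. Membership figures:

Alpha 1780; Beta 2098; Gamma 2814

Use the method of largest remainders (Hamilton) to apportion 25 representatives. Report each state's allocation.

Alpha 7; Beta 8; Gamma 10

Total 6692; standard divisor 6692/25 ≈ 267.68.
Standard quotas: Alpha 6.650, Beta 7.838, Gamma 10.513.
Lower quotas: Alpha 6, Beta 7, Gamma 10 (sum 23, leaving 2 seats).
Remainders in descending order: Beta 0.838, Alpha 0.650, Gamma 0.513.
The surplus seats go to Beta, Alpha.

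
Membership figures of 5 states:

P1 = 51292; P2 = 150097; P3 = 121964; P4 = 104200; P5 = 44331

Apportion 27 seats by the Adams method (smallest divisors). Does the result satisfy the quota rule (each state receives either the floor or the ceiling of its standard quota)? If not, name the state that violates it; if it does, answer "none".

Standard quotas: P1 2.935, P2 8.588, P3 6.978, P4 5.962, P5 2.537.
Adams allocation: P1 3, P2 8, P3 7, P4 6, P5 3.
Every allocation lies between the lower and upper quota.

none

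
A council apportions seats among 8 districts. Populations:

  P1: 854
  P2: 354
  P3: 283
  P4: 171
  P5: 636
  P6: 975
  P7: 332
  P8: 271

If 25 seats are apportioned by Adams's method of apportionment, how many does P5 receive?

4

Standard divisor 3876/25 ≈ 155.04; standard quotas: P1 5.508, P2 2.283, P3 1.825, P4 1.103, P5 4.102, P6 6.289, P7 2.141, P8 1.748.
Rounding up gives 6, 3, 2, 2, 5, 7, 3, 2 = 30 seats, so the divisor must be adjusted.
With modified divisor 175.2: modified quotas P1 4.874, P2 2.021, P3 1.615, P4 0.976, P5 3.630, P6 5.565, P7 1.895, P8 1.547.
Rounding up: P1 5, P2 3, P3 2, P4 1, P5 4, P6 6, P7 2, P8 2 (total 25).
P5 receives 4.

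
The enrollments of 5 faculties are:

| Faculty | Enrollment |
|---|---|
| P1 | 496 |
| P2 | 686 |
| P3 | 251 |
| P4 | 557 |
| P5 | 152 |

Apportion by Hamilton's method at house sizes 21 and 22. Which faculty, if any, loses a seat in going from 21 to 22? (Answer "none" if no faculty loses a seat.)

At 21 seats: P1 5, P2 7, P3 2, P4 5, P5 2.
At 22 seats: P1 5, P2 7, P3 3, P4 6, P5 1.
P5 drops from 2 to 1.

P5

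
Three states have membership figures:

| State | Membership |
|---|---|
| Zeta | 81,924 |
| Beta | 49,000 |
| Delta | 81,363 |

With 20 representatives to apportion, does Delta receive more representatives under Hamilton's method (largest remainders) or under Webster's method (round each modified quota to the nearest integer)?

Hamilton

Hamilton: Zeta 8, Beta 4, Delta 8.
Webster: Zeta 8, Beta 5, Delta 7.
Delta gets 8 under Hamilton and 7 under Webster.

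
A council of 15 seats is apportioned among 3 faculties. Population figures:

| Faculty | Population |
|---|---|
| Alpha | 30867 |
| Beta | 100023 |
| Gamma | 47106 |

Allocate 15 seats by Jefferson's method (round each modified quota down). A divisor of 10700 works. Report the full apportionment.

With modified divisor 10700: modified quotas Alpha 2.885, Beta 9.348, Gamma 4.402.
Rounding down: Alpha 2, Beta 9, Gamma 4 (total 15).

Alpha 2, Beta 9, Gamma 4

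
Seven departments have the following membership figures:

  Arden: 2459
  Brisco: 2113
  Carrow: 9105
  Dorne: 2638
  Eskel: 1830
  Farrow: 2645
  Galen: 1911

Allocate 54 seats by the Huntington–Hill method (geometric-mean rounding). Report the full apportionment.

Arden 6, Brisco 5, Carrow 22, Dorne 6, Eskel 4, Farrow 6, Galen 5

With divisor 416: modified quotas Arden 5.911, Brisco 5.079, Carrow 21.887, Dorne 6.341, Eskel 4.399, Farrow 6.358, Galen 4.594.
Geometric-mean thresholds: Arden √(5·6)=5.477, Brisco √(5·6)=5.477, Carrow √(21·22)=21.494, Dorne √(6·7)=6.481, Eskel √(4·5)=4.472, Farrow √(6·7)=6.481, Galen √(4·5)=4.472.
Each quota rounded against its threshold gives Arden 6, Brisco 5, Carrow 22, Dorne 6, Eskel 4, Farrow 6, Galen 5 (total 54).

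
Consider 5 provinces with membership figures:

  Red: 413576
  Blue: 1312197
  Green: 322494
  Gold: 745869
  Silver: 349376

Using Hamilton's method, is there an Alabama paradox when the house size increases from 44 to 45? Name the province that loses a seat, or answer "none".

At 44 seats: Red 6, Blue 18, Green 5, Gold 10, Silver 5.
At 45 seats: Red 6, Blue 19, Green 4, Gold 11, Silver 5.
Green drops from 5 to 4.

Green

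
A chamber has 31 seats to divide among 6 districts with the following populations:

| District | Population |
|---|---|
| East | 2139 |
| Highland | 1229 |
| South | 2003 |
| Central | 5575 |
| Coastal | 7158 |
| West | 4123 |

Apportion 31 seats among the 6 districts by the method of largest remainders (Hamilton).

East=3; Highland=1; South=3; Central=8; Coastal=10; West=6

The standard divisor is 22227/31 = 717.
Standard quotas: East 2.9833, Highland 1.7141, South 2.7936, Central 7.7755, Coastal 9.9833, West 5.7503.
Lower quotas: East 2, Highland 1, South 2, Central 7, Coastal 9, West 5 (sum 26, leaving 5 seats).
Remainders in descending order: East 0.9833, Coastal 0.9833, South 0.7936, Central 0.7755, West 0.7503, Highland 0.7141.
The surplus seats go to East, Coastal, South, Central, West.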